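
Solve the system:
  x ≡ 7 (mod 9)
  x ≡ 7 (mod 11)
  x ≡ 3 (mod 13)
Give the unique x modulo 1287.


Moduli 9, 11, 13 are pairwise coprime; by CRT there is a unique solution modulo M = 9 · 11 · 13 = 1287.
Solve pairwise, accumulating the modulus:
  Start with x ≡ 7 (mod 9).
  Combine with x ≡ 7 (mod 11): since gcd(9, 11) = 1, we get a unique residue mod 99.
    Write x = 7 + 9·t and substitute into x ≡ 7 (mod 11): 9·t ≡ 7 − 7 = 0 (mod 11).
    The inverse of 9 mod 11 is 5 (since 9·5 = 45 = 4·11 + 1), so t ≡ 5·0 = 0 ≡ 0 (mod 11).
    Then x = 7 + 9·0 = 7, valid modulo lcm(9, 11) = 99: x ≡ 7 (mod 99).
  Combine with x ≡ 3 (mod 13): since gcd(99, 13) = 1, we get a unique residue mod 1287.
    Write x = 7 + 99·t and substitute into x ≡ 3 (mod 13): 99·t ≡ 3 − 7 = -4 (mod 13).
    Reduce coefficients mod 13: 8·t ≡ 9 (mod 13).
    The inverse of 8 mod 13 is 5 (since 8·5 = 40 = 3·13 + 1), so t ≡ 5·9 = 45 ≡ 6 (mod 13).
    Then x = 7 + 99·6 = 601, valid modulo lcm(99, 13) = 1287: x ≡ 601 (mod 1287).
Verify: 601 mod 9 = 7 ✓, 601 mod 11 = 7 ✓, 601 mod 13 = 3 ✓.

x ≡ 601 (mod 1287).


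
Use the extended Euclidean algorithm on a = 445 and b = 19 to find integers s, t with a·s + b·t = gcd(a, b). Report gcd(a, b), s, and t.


Euclidean algorithm on (445, 19) — divide until remainder is 0:
  445 = 23 · 19 + 8
  19 = 2 · 8 + 3
  8 = 2 · 3 + 2
  3 = 1 · 2 + 1
  2 = 2 · 1 + 0
gcd(445, 19) = 1.
Track Bezout coefficients alongside the remainders: start with r₀ = 445 = a·1 + b·0 (s = 1, t = 0) and r₁ = 19 = a·0 + b·1 (s = 0, t = 1); each new remainder r_{k+1} = r_{k-1} − q_k·r_k inherits s_{k+1} = s_{k-1} − q_k·s_k, t_{k+1} = t_{k-1} − q_k·t_k, so r_k = a·s_k + b·t_k at every step:
  q = 23: r = 8, s = 1 − 23·0 = 1, t = 0 − 23·1 = -23  (check: 445·1 + 19·(-23) = 8)
  q = 2: r = 3, s = 0 − 2·1 = -2, t = 1 − 2·(-23) = 47  (check: 445·(-2) + 19·47 = 3)
  q = 2: r = 2, s = 1 − 2·(-2) = 5, t = -23 − 2·47 = -117  (check: 445·5 + 19·(-117) = 2)
  q = 1: r = 1, s = -2 − 1·5 = -7, t = 47 − 1·(-117) = 164  (check: 445·(-7) + 19·164 = 1)
The row with r = 1 (the gcd) gives the Bezout coefficients s = -7, t = 164.
Result: 445 · (-7) + 19 · (164) = 1.

gcd(445, 19) = 1; s = -7, t = 164 (check: 445·(-7) + 19·164 = 1).


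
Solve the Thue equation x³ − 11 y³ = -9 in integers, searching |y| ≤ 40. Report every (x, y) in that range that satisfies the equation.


The equation is x³ - 11y³ = -9. For fixed y, x³ = 11·y³ − 9, so a solution requires the RHS to be a perfect cube.
Strategy: iterate y from -40 to 40, compute RHS = 11·y³ − 9, and check whether it is a (positive or negative) perfect cube.
Check small values of y:
  y = 0: RHS = -9 is not a perfect cube.
  y = 1: RHS = 2 is not a perfect cube.
  y = -1: RHS = -20 is not a perfect cube.
  y = 2: RHS = 79 is not a perfect cube.
  y = -2: RHS = -97 is not a perfect cube.
  y = 3: RHS = 288 is not a perfect cube.
  y = -3: RHS = -306 is not a perfect cube.
Continuing the search up to |y| = 40 finds no solutions either.
No (x, y) in the scanned range satisfies the equation.

No integer solutions with |y| ≤ 40.


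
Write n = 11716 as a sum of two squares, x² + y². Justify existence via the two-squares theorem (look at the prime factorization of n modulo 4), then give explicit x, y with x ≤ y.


Step 1: Factor n = 11716 = 2^2 · 29 · 101.
Step 2: Check the mod-4 condition on each prime factor: 2 = 2 (special); 29 ≡ 1 (mod 4), exponent 1; 101 ≡ 1 (mod 4), exponent 1.
All primes ≡ 3 (mod 4) appear to even exponent (or don't appear), so by the two-squares theorem n IS expressible as a sum of two squares.
Step 3: Build a representation. Group n = k² · m with k = 2 and m = 29 · 101 = 2929 (a product of primes ≡ 1 (mod 4)); a representation of m scales to one of n via (k·x)² + (k·y)² = k²(x² + y²). Each prime p ≡ 1 (mod 4) is itself a sum of two squares; find a² by testing p − a² for a perfect square:
  29: 29 − 1² = 28, 29 − 2² = 25 = 5² ⇒ 29 = 2² + 5².
  101: 101 − 1² = 100 = 10² ⇒ 101 = 1² + 10².
  Combine using the Brahmagupta–Fibonacci identity (a² + b²)(c² + d²) = (ac − bd)² + (ad + bc)² = (ac + bd)² + (ad − bc)²:
  29 · 101 = 2929: from (2² + 5²)(1² + 10²), take (2·1 − 5·10, 2·10 + 5·1) = (2 − 50, 20 + 5) = (-48, 25); dropping signs (only squares matter) gives (48, 25); check 48² + 25² = 2304 + 625 = 2929 ✓.
  Scale by k = 2: (2·48, 2·25) = (96, 50).
Step 4: Order so x ≤ y and verify: 50² + 96² = 2500 + 9216 = 11716 = n. ✓

n = 11716 = 50² + 96² (one valid representation with x ≤ y).


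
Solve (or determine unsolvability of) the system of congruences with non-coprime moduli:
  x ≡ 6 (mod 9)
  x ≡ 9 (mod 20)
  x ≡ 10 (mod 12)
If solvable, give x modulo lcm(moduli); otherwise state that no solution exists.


Moduli 9, 20, 12 are not pairwise coprime, so CRT works modulo lcm(m_i) when all pairwise compatibility conditions hold.
Pairwise compatibility: gcd(m_i, m_j) must divide a_i - a_j for every pair.
Merge one congruence at a time:
  Start: x ≡ 6 (mod 9).
  Combine with x ≡ 9 (mod 20): gcd(9, 20) = 1; 9 - 6 = 3, which IS divisible by 1, so compatible.
    Write x = 6 + 9·t and substitute into x ≡ 9 (mod 20): 9·t ≡ 9 − 6 = 3 (mod 20).
    The inverse of 9 mod 20 is 9 (since 9·9 = 81 = 4·20 + 1), so t ≡ 9·3 = 27 ≡ 7 (mod 20).
    Then x = 6 + 9·7 = 69, valid modulo lcm(9, 20) = 180: x ≡ 69 (mod 180).
  Combine with x ≡ 10 (mod 12): gcd(180, 12) = 12, and 10 - 69 = -59 is NOT divisible by 12.
    ⇒ system is inconsistent (no integer solution).

No solution (the system is inconsistent).


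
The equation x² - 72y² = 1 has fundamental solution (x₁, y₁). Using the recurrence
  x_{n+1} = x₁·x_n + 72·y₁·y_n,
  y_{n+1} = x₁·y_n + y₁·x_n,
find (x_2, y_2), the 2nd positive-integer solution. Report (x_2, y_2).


Step 1: Find the fundamental solution (x₁, y₁) of x² - 72y² = 1.
  Expand √72 as a continued fraction. a₀ = ⌊√72⌋ = 8; iterate m_{k+1} = d_k·a_k − m_k, d_{k+1} = (72 − m_{k+1}²)/d_k, a_{k+1} = ⌊(a₀ + m_{k+1})/d_{k+1}⌋ (starting m₀ = 0, d₀ = 1), with convergents p_k = a_k·p_{k-1} + p_{k-2}, q_k = a_k·q_{k-1} + q_{k-2} (p₋₁ = 1, q₋₁ = 0):
  k = 0: a₀ = 8; p₀/q₀ = 8/1; p₀² − 72·q₀² = 64 − 72 = -8.
  k = 1: m = 8, d = 8, a = ⌊(8 + 8)/8⌋ = 2; p/q = (2·8 + 1)/(2·1 + 0) = 17/2; p² − 72·q² = 289 − 288 = 1.
  The first convergent with p² − 72·q² = 1 gives the fundamental solution (x₁, y₁) = (17, 2).
Step 2: Apply the recurrence (x_{n+1}, y_{n+1}) = (x₁x_n + 72y₁y_n, x₁y_n + y₁x_n) repeatedly.
  From (x_1, y_1) = (17, 2): x_2 = 17·17 + 72·2·2 = 577; y_2 = 17·2 + 2·17 = 68.
Step 3: Verify x_2² - 72·y_2² = 332929 - 332928 = 1 (should be 1). ✓

(x_1, y_1) = (17, 2); (x_2, y_2) = (577, 68).


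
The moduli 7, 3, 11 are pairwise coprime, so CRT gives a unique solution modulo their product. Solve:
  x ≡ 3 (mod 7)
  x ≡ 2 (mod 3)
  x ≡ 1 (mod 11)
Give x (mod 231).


Moduli 7, 3, 11 are pairwise coprime; by CRT there is a unique solution modulo M = 7 · 3 · 11 = 231.
Solve pairwise, accumulating the modulus:
  Start with x ≡ 3 (mod 7).
  Combine with x ≡ 2 (mod 3): since gcd(7, 3) = 1, we get a unique residue mod 21.
    Write x = 3 + 7·t and substitute into x ≡ 2 (mod 3): 7·t ≡ 2 − 3 = -1 (mod 3).
    Reduce coefficients mod 3: 1·t ≡ 2 (mod 3).
    So t ≡ 2 (mod 3).
    Then x = 3 + 7·2 = 17, valid modulo lcm(7, 3) = 21: x ≡ 17 (mod 21).
  Combine with x ≡ 1 (mod 11): since gcd(21, 11) = 1, we get a unique residue mod 231.
    Write x = 17 + 21·t and substitute into x ≡ 1 (mod 11): 21·t ≡ 1 − 17 = -16 (mod 11).
    Reduce coefficients mod 11: 10·t ≡ 6 (mod 11).
    The inverse of 10 mod 11 is 10 (since 10·10 = 100 = 9·11 + 1), so t ≡ 10·6 = 60 ≡ 5 (mod 11).
    Then x = 17 + 21·5 = 122, valid modulo lcm(21, 11) = 231: x ≡ 122 (mod 231).
Verify: 122 mod 7 = 3 ✓, 122 mod 3 = 2 ✓, 122 mod 11 = 1 ✓.

x ≡ 122 (mod 231).


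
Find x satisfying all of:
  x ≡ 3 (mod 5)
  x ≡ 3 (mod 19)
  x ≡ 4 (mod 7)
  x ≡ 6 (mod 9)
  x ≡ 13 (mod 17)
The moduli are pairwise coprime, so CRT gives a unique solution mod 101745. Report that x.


Product of moduli M = 5 · 19 · 7 · 9 · 17 = 101745.
Merge one congruence at a time:
  Start: x ≡ 3 (mod 5).
  Combine with x ≡ 3 (mod 19); new modulus lcm = 95.
    Write x = 3 + 5·t and substitute into x ≡ 3 (mod 19): 5·t ≡ 3 − 3 = 0 (mod 19).
    The inverse of 5 mod 19 is 4 (since 5·4 = 20 = 1·19 + 1), so t ≡ 4·0 = 0 ≡ 0 (mod 19).
    Then x = 3 + 5·0 = 3, valid modulo lcm(5, 19) = 95: x ≡ 3 (mod 95).
  Combine with x ≡ 4 (mod 7); new modulus lcm = 665.
    Write x = 3 + 95·t and substitute into x ≡ 4 (mod 7): 95·t ≡ 4 − 3 = 1 (mod 7).
    Reduce coefficients mod 7: 4·t ≡ 1 (mod 7).
    The inverse of 4 mod 7 is 2 (since 4·2 = 8 = 1·7 + 1), so t ≡ 2·1 = 2 ≡ 2 (mod 7).
    Then x = 3 + 95·2 = 193, valid modulo lcm(95, 7) = 665: x ≡ 193 (mod 665).
  Combine with x ≡ 6 (mod 9); new modulus lcm = 5985.
    Write x = 193 + 665·t and substitute into x ≡ 6 (mod 9): 665·t ≡ 6 − 193 = -187 (mod 9).
    Reduce coefficients mod 9: 8·t ≡ 2 (mod 9).
    The inverse of 8 mod 9 is 8 (since 8·8 = 64 = 7·9 + 1), so t ≡ 8·2 = 16 ≡ 7 (mod 9).
    Then x = 193 + 665·7 = 4848, valid modulo lcm(665, 9) = 5985: x ≡ 4848 (mod 5985).
  Combine with x ≡ 13 (mod 17); new modulus lcm = 101745.
    Write x = 4848 + 5985·t and substitute into x ≡ 13 (mod 17): 5985·t ≡ 13 − 4848 = -4835 (mod 17).
    Reduce coefficients mod 17: 1·t ≡ 10 (mod 17).
    So t ≡ 10 (mod 17).
    Then x = 4848 + 5985·10 = 64698, valid modulo lcm(5985, 17) = 101745: x ≡ 64698 (mod 101745).
Verify against each original: 64698 mod 5 = 3, 64698 mod 19 = 3, 64698 mod 7 = 4, 64698 mod 9 = 6, 64698 mod 17 = 13.

x ≡ 64698 (mod 101745).


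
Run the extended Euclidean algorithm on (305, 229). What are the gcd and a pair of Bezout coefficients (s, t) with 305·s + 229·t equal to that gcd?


Euclidean algorithm on (305, 229) — divide until remainder is 0:
  305 = 1 · 229 + 76
  229 = 3 · 76 + 1
  76 = 76 · 1 + 0
gcd(305, 229) = 1.
Track Bezout coefficients alongside the remainders: start with r₀ = 305 = a·1 + b·0 (s = 1, t = 0) and r₁ = 229 = a·0 + b·1 (s = 0, t = 1); each new remainder r_{k+1} = r_{k-1} − q_k·r_k inherits s_{k+1} = s_{k-1} − q_k·s_k, t_{k+1} = t_{k-1} − q_k·t_k, so r_k = a·s_k + b·t_k at every step:
  q = 1: r = 76, s = 1 − 1·0 = 1, t = 0 − 1·1 = -1  (check: 305·1 + 229·(-1) = 76)
  q = 3: r = 1, s = 0 − 3·1 = -3, t = 1 − 3·(-1) = 4  (check: 305·(-3) + 229·4 = 1)
The row with r = 1 (the gcd) gives the Bezout coefficients s = -3, t = 4.
Result: 305 · (-3) + 229 · (4) = 1.

gcd(305, 229) = 1; s = -3, t = 4 (check: 305·(-3) + 229·4 = 1).


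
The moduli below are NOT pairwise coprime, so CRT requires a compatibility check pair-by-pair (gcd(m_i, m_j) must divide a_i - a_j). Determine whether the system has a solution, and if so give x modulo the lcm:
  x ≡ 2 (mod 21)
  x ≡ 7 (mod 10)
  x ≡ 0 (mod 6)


Moduli 21, 10, 6 are not pairwise coprime, so CRT works modulo lcm(m_i) when all pairwise compatibility conditions hold.
Pairwise compatibility: gcd(m_i, m_j) must divide a_i - a_j for every pair.
Merge one congruence at a time:
  Start: x ≡ 2 (mod 21).
  Combine with x ≡ 7 (mod 10): gcd(21, 10) = 1; 7 - 2 = 5, which IS divisible by 1, so compatible.
    Write x = 2 + 21·t and substitute into x ≡ 7 (mod 10): 21·t ≡ 7 − 2 = 5 (mod 10).
    Reduce coefficients mod 10: 1·t ≡ 5 (mod 10).
    So t ≡ 5 (mod 10).
    Then x = 2 + 21·5 = 107, valid modulo lcm(21, 10) = 210: x ≡ 107 (mod 210).
  Combine with x ≡ 0 (mod 6): gcd(210, 6) = 6, and 0 - 107 = -107 is NOT divisible by 6.
    ⇒ system is inconsistent (no integer solution).

No solution (the system is inconsistent).


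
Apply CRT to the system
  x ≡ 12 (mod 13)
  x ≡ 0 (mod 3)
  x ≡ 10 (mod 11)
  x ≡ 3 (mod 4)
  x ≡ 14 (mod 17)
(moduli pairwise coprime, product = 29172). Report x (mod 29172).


Product of moduli M = 13 · 3 · 11 · 4 · 17 = 29172.
Merge one congruence at a time:
  Start: x ≡ 12 (mod 13).
  Combine with x ≡ 0 (mod 3); new modulus lcm = 39.
    Write x = 12 + 13·t and substitute into x ≡ 0 (mod 3): 13·t ≡ 0 − 12 = -12 (mod 3).
    Reduce coefficients mod 3: 1·t ≡ 0 (mod 3).
    So t ≡ 0 (mod 3).
    Then x = 12 + 13·0 = 12, valid modulo lcm(13, 3) = 39: x ≡ 12 (mod 39).
  Combine with x ≡ 10 (mod 11); new modulus lcm = 429.
    Write x = 12 + 39·t and substitute into x ≡ 10 (mod 11): 39·t ≡ 10 − 12 = -2 (mod 11).
    Reduce coefficients mod 11: 6·t ≡ 9 (mod 11).
    The inverse of 6 mod 11 is 2 (since 6·2 = 12 = 1·11 + 1), so t ≡ 2·9 = 18 ≡ 7 (mod 11).
    Then x = 12 + 39·7 = 285, valid modulo lcm(39, 11) = 429: x ≡ 285 (mod 429).
  Combine with x ≡ 3 (mod 4); new modulus lcm = 1716.
    Write x = 285 + 429·t and substitute into x ≡ 3 (mod 4): 429·t ≡ 3 − 285 = -282 (mod 4).
    Reduce coefficients mod 4: 1·t ≡ 2 (mod 4).
    So t ≡ 2 (mod 4).
    Then x = 285 + 429·2 = 1143, valid modulo lcm(429, 4) = 1716: x ≡ 1143 (mod 1716).
  Combine with x ≡ 14 (mod 17); new modulus lcm = 29172.
    Write x = 1143 + 1716·t and substitute into x ≡ 14 (mod 17): 1716·t ≡ 14 − 1143 = -1129 (mod 17).
    Reduce coefficients mod 17: 16·t ≡ 10 (mod 17).
    The inverse of 16 mod 17 is 16 (since 16·16 = 256 = 15·17 + 1), so t ≡ 16·10 = 160 ≡ 7 (mod 17).
    Then x = 1143 + 1716·7 = 13155, valid modulo lcm(1716, 17) = 29172: x ≡ 13155 (mod 29172).
Verify against each original: 13155 mod 13 = 12, 13155 mod 3 = 0, 13155 mod 11 = 10, 13155 mod 4 = 3, 13155 mod 17 = 14.

x ≡ 13155 (mod 29172).


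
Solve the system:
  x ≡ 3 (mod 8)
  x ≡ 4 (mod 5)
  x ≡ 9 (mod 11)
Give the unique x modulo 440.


Moduli 8, 5, 11 are pairwise coprime; by CRT there is a unique solution modulo M = 8 · 5 · 11 = 440.
Solve pairwise, accumulating the modulus:
  Start with x ≡ 3 (mod 8).
  Combine with x ≡ 4 (mod 5): since gcd(8, 5) = 1, we get a unique residue mod 40.
    Write x = 3 + 8·t and substitute into x ≡ 4 (mod 5): 8·t ≡ 4 − 3 = 1 (mod 5).
    Reduce coefficients mod 5: 3·t ≡ 1 (mod 5).
    The inverse of 3 mod 5 is 2 (since 3·2 = 6 = 1·5 + 1), so t ≡ 2·1 = 2 ≡ 2 (mod 5).
    Then x = 3 + 8·2 = 19, valid modulo lcm(8, 5) = 40: x ≡ 19 (mod 40).
  Combine with x ≡ 9 (mod 11): since gcd(40, 11) = 1, we get a unique residue mod 440.
    Write x = 19 + 40·t and substitute into x ≡ 9 (mod 11): 40·t ≡ 9 − 19 = -10 (mod 11).
    Reduce coefficients mod 11: 7·t ≡ 1 (mod 11).
    The inverse of 7 mod 11 is 8 (since 7·8 = 56 = 5·11 + 1), so t ≡ 8·1 = 8 ≡ 8 (mod 11).
    Then x = 19 + 40·8 = 339, valid modulo lcm(40, 11) = 440: x ≡ 339 (mod 440).
Verify: 339 mod 8 = 3 ✓, 339 mod 5 = 4 ✓, 339 mod 11 = 9 ✓.

x ≡ 339 (mod 440).


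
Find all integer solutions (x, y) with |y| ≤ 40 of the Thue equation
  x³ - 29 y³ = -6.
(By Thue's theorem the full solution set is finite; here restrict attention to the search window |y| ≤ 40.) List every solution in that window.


The equation is x³ - 29y³ = -6. For fixed y, x³ = 29·y³ − 6, so a solution requires the RHS to be a perfect cube.
Strategy: iterate y from -40 to 40, compute RHS = 29·y³ − 6, and check whether it is a (positive or negative) perfect cube.
Check small values of y:
  y = 0: RHS = -6 is not a perfect cube.
  y = 1: RHS = 23 is not a perfect cube.
  y = -1: RHS = -35 is not a perfect cube.
  y = 2: RHS = 226 is not a perfect cube.
  y = -2: RHS = -238 is not a perfect cube.
  y = 3: RHS = 777 is not a perfect cube.
  y = -3: RHS = -789 is not a perfect cube.
Continuing the search up to |y| = 40 finds no solutions either.
No (x, y) in the scanned range satisfies the equation.

No integer solutions with |y| ≤ 40.


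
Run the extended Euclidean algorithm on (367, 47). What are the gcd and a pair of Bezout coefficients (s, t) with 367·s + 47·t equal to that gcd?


Euclidean algorithm on (367, 47) — divide until remainder is 0:
  367 = 7 · 47 + 38
  47 = 1 · 38 + 9
  38 = 4 · 9 + 2
  9 = 4 · 2 + 1
  2 = 2 · 1 + 0
gcd(367, 47) = 1.
Track Bezout coefficients alongside the remainders: start with r₀ = 367 = a·1 + b·0 (s = 1, t = 0) and r₁ = 47 = a·0 + b·1 (s = 0, t = 1); each new remainder r_{k+1} = r_{k-1} − q_k·r_k inherits s_{k+1} = s_{k-1} − q_k·s_k, t_{k+1} = t_{k-1} − q_k·t_k, so r_k = a·s_k + b·t_k at every step:
  q = 7: r = 38, s = 1 − 7·0 = 1, t = 0 − 7·1 = -7  (check: 367·1 + 47·(-7) = 38)
  q = 1: r = 9, s = 0 − 1·1 = -1, t = 1 − 1·(-7) = 8  (check: 367·(-1) + 47·8 = 9)
  q = 4: r = 2, s = 1 − 4·(-1) = 5, t = -7 − 4·8 = -39  (check: 367·5 + 47·(-39) = 2)
  q = 4: r = 1, s = -1 − 4·5 = -21, t = 8 − 4·(-39) = 164  (check: 367·(-21) + 47·164 = 1)
The row with r = 1 (the gcd) gives the Bezout coefficients s = -21, t = 164.
Result: 367 · (-21) + 47 · (164) = 1.

gcd(367, 47) = 1; s = -21, t = 164 (check: 367·(-21) + 47·164 = 1).


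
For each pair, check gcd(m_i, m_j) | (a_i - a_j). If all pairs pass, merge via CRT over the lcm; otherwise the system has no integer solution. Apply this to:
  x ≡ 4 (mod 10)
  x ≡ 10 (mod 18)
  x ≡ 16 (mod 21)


Moduli 10, 18, 21 are not pairwise coprime, so CRT works modulo lcm(m_i) when all pairwise compatibility conditions hold.
Pairwise compatibility: gcd(m_i, m_j) must divide a_i - a_j for every pair.
Merge one congruence at a time:
  Start: x ≡ 4 (mod 10).
  Combine with x ≡ 10 (mod 18): gcd(10, 18) = 2; 10 - 4 = 6, which IS divisible by 2, so compatible.
    Write x = 4 + 10·t and substitute into x ≡ 10 (mod 18): 10·t ≡ 10 − 4 = 6 (mod 18).
    Divide the congruence (and modulus) by g = 2: 5·t ≡ 3 (mod 9).
    The inverse of 5 mod 9 is 2 (since 5·2 = 10 = 1·9 + 1), so t ≡ 2·3 = 6 ≡ 6 (mod 9).
    Then x = 4 + 10·6 = 64, valid modulo lcm(10, 18) = 90: x ≡ 64 (mod 90).
  Combine with x ≡ 16 (mod 21): gcd(90, 21) = 3; 16 - 64 = -48, which IS divisible by 3, so compatible.
    Write x = 64 + 90·t and substitute into x ≡ 16 (mod 21): 90·t ≡ 16 − 64 = -48 (mod 21).
    Divide the congruence (and modulus) by g = 3: 30·t ≡ -16 (mod 7).
    Reduce coefficients mod 7: 2·t ≡ 5 (mod 7).
    The inverse of 2 mod 7 is 4 (since 2·4 = 8 = 1·7 + 1), so t ≡ 4·5 = 20 ≡ 6 (mod 7).
    Then x = 64 + 90·6 = 604, valid modulo lcm(90, 21) = 630: x ≡ 604 (mod 630).
Verify: 604 mod 10 = 4, 604 mod 18 = 10, 604 mod 21 = 16.

x ≡ 604 (mod 630).


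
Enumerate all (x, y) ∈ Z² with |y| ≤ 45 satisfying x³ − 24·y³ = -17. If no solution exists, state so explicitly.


The equation is x³ - 24y³ = -17. For fixed y, x³ = 24·y³ − 17, so a solution requires the RHS to be a perfect cube.
Strategy: iterate y from -45 to 45, compute RHS = 24·y³ − 17, and check whether it is a (positive or negative) perfect cube.
Check small values of y:
  y = 0: RHS = -17 is not a perfect cube.
  y = 1: RHS = 7 is not a perfect cube.
  y = -1: RHS = -41 is not a perfect cube.
  y = 2: RHS = 175 is not a perfect cube.
  y = -2: RHS = -209 is not a perfect cube.
  y = 3: RHS = 631 is not a perfect cube.
  y = -3: RHS = -665 is not a perfect cube.
Continuing the search up to |y| = 45 finds no solutions either.
No (x, y) in the scanned range satisfies the equation.

No integer solutions with |y| ≤ 45.


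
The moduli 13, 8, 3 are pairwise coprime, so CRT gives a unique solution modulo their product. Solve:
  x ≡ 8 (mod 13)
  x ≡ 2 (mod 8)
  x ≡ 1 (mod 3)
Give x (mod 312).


Moduli 13, 8, 3 are pairwise coprime; by CRT there is a unique solution modulo M = 13 · 8 · 3 = 312.
Solve pairwise, accumulating the modulus:
  Start with x ≡ 8 (mod 13).
  Combine with x ≡ 2 (mod 8): since gcd(13, 8) = 1, we get a unique residue mod 104.
    Write x = 8 + 13·t and substitute into x ≡ 2 (mod 8): 13·t ≡ 2 − 8 = -6 (mod 8).
    Reduce coefficients mod 8: 5·t ≡ 2 (mod 8).
    The inverse of 5 mod 8 is 5 (since 5·5 = 25 = 3·8 + 1), so t ≡ 5·2 = 10 ≡ 2 (mod 8).
    Then x = 8 + 13·2 = 34, valid modulo lcm(13, 8) = 104: x ≡ 34 (mod 104).
  Combine with x ≡ 1 (mod 3): since gcd(104, 3) = 1, we get a unique residue mod 312.
    Write x = 34 + 104·t and substitute into x ≡ 1 (mod 3): 104·t ≡ 1 − 34 = -33 (mod 3).
    Reduce coefficients mod 3: 2·t ≡ 0 (mod 3).
    The inverse of 2 mod 3 is 2 (since 2·2 = 4 = 1·3 + 1), so t ≡ 2·0 = 0 ≡ 0 (mod 3).
    Then x = 34 + 104·0 = 34, valid modulo lcm(104, 3) = 312: x ≡ 34 (mod 312).
Verify: 34 mod 13 = 8 ✓, 34 mod 8 = 2 ✓, 34 mod 3 = 1 ✓.

x ≡ 34 (mod 312).


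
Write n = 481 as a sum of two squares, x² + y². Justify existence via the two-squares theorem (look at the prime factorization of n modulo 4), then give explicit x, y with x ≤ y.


Step 1: Factor n = 481 = 13 · 37.
Step 2: Check the mod-4 condition on each prime factor: 13 ≡ 1 (mod 4), exponent 1; 37 ≡ 1 (mod 4), exponent 1.
All primes ≡ 3 (mod 4) appear to even exponent (or don't appear), so by the two-squares theorem n IS expressible as a sum of two squares.
Step 3: Build a representation. Here n = 13 · 37 is a product of primes ≡ 1 (mod 4). Each prime p ≡ 1 (mod 4) is itself a sum of two squares; find a² by testing p − a² for a perfect square:
  13: 13 − 1² = 12, 13 − 2² = 9 = 3² ⇒ 13 = 2² + 3².
  37: 37 − 1² = 36 = 6² ⇒ 37 = 1² + 6².
  Combine using the Brahmagupta–Fibonacci identity (a² + b²)(c² + d²) = (ac − bd)² + (ad + bc)² = (ac + bd)² + (ad − bc)²:
  13 · 37 = 481: from (2² + 3²)(1² + 6²), take (2·1 − 3·6, 2·6 + 3·1) = (2 − 18, 12 + 3) = (-16, 15); dropping signs (only squares matter) gives (16, 15); check 16² + 15² = 256 + 225 = 481 ✓.
Step 4: Order so x ≤ y and verify: 15² + 16² = 225 + 256 = 481 = n. ✓

n = 481 = 15² + 16² (one valid representation with x ≤ y).


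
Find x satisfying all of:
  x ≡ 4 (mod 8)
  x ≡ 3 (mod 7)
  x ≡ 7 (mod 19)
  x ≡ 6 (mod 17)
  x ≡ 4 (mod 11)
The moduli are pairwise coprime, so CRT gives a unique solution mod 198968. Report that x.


Product of moduli M = 8 · 7 · 19 · 17 · 11 = 198968.
Merge one congruence at a time:
  Start: x ≡ 4 (mod 8).
  Combine with x ≡ 3 (mod 7); new modulus lcm = 56.
    Write x = 4 + 8·t and substitute into x ≡ 3 (mod 7): 8·t ≡ 3 − 4 = -1 (mod 7).
    Reduce coefficients mod 7: 1·t ≡ 6 (mod 7).
    So t ≡ 6 (mod 7).
    Then x = 4 + 8·6 = 52, valid modulo lcm(8, 7) = 56: x ≡ 52 (mod 56).
  Combine with x ≡ 7 (mod 19); new modulus lcm = 1064.
    Write x = 52 + 56·t and substitute into x ≡ 7 (mod 19): 56·t ≡ 7 − 52 = -45 (mod 19).
    Reduce coefficients mod 19: 18·t ≡ 12 (mod 19).
    The inverse of 18 mod 19 is 18 (since 18·18 = 324 = 17·19 + 1), so t ≡ 18·12 = 216 ≡ 7 (mod 19).
    Then x = 52 + 56·7 = 444, valid modulo lcm(56, 19) = 1064: x ≡ 444 (mod 1064).
  Combine with x ≡ 6 (mod 17); new modulus lcm = 18088.
    Write x = 444 + 1064·t and substitute into x ≡ 6 (mod 17): 1064·t ≡ 6 − 444 = -438 (mod 17).
    Reduce coefficients mod 17: 10·t ≡ 4 (mod 17).
    The inverse of 10 mod 17 is 12 (since 10·12 = 120 = 7·17 + 1), so t ≡ 12·4 = 48 ≡ 14 (mod 17).
    Then x = 444 + 1064·14 = 15340, valid modulo lcm(1064, 17) = 18088: x ≡ 15340 (mod 18088).
  Combine with x ≡ 4 (mod 11); new modulus lcm = 198968.
    Write x = 15340 + 18088·t and substitute into x ≡ 4 (mod 11): 18088·t ≡ 4 − 15340 = -15336 (mod 11).
    Reduce coefficients mod 11: 4·t ≡ 9 (mod 11).
    The inverse of 4 mod 11 is 3 (since 4·3 = 12 = 1·11 + 1), so t ≡ 3·9 = 27 ≡ 5 (mod 11).
    Then x = 15340 + 18088·5 = 105780, valid modulo lcm(18088, 11) = 198968: x ≡ 105780 (mod 198968).
Verify against each original: 105780 mod 8 = 4, 105780 mod 7 = 3, 105780 mod 19 = 7, 105780 mod 17 = 6, 105780 mod 11 = 4.

x ≡ 105780 (mod 198968).


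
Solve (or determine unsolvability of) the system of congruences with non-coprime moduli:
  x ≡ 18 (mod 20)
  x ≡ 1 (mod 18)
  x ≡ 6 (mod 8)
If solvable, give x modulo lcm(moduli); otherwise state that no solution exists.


Moduli 20, 18, 8 are not pairwise coprime, so CRT works modulo lcm(m_i) when all pairwise compatibility conditions hold.
Pairwise compatibility: gcd(m_i, m_j) must divide a_i - a_j for every pair.
Merge one congruence at a time:
  Start: x ≡ 18 (mod 20).
  Combine with x ≡ 1 (mod 18): gcd(20, 18) = 2, and 1 - 18 = -17 is NOT divisible by 2.
    ⇒ system is inconsistent (no integer solution).

No solution (the system is inconsistent).


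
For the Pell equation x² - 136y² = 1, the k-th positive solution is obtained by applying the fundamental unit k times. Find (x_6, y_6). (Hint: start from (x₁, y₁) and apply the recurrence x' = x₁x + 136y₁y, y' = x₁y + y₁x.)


Step 1: Find the fundamental solution (x₁, y₁) of x² - 136y² = 1.
  Expand √136 as a continued fraction. a₀ = ⌊√136⌋ = 11; iterate m_{k+1} = d_k·a_k − m_k, d_{k+1} = (136 − m_{k+1}²)/d_k, a_{k+1} = ⌊(a₀ + m_{k+1})/d_{k+1}⌋ (starting m₀ = 0, d₀ = 1), with convergents p_k = a_k·p_{k-1} + p_{k-2}, q_k = a_k·q_{k-1} + q_{k-2} (p₋₁ = 1, q₋₁ = 0):
  k = 0: a₀ = 11; p₀/q₀ = 11/1; p₀² − 136·q₀² = 121 − 136 = -15.
  k = 1: m = 11, d = 15, a = ⌊(11 + 11)/15⌋ = 1; p/q = (1·11 + 1)/(1·1 + 0) = 12/1; p² − 136·q² = 144 − 136 = 8.
  k = 2: m = 4, d = 8, a = ⌊(11 + 4)/8⌋ = 1; p/q = (1·12 + 11)/(1·1 + 1) = 23/2; p² − 136·q² = 529 − 544 = -15.
  k = 3: m = 4, d = 15, a = ⌊(11 + 4)/15⌋ = 1; p/q = (1·23 + 12)/(1·2 + 1) = 35/3; p² − 136·q² = 1225 − 1224 = 1.
  The first convergent with p² − 136·q² = 1 gives the fundamental solution (x₁, y₁) = (35, 3).
Step 2: Apply the recurrence (x_{n+1}, y_{n+1}) = (x₁x_n + 136y₁y_n, x₁y_n + y₁x_n) repeatedly.
  From (x_1, y_1) = (35, 3): x_2 = 35·35 + 136·3·3 = 2449; y_2 = 35·3 + 3·35 = 210.
  From (x_2, y_2) = (2449, 210): x_3 = 35·2449 + 136·3·210 = 171395; y_3 = 35·210 + 3·2449 = 14697.
  From (x_3, y_3) = (171395, 14697): x_4 = 35·171395 + 136·3·14697 = 11995201; y_4 = 35·14697 + 3·171395 = 1028580.
  From (x_4, y_4) = (11995201, 1028580): x_5 = 35·11995201 + 136·3·1028580 = 839492675; y_5 = 35·1028580 + 3·11995201 = 71985903.
  From (x_5, y_5) = (839492675, 71985903): x_6 = 35·839492675 + 136·3·71985903 = 58752492049; y_6 = 35·71985903 + 3·839492675 = 5037984630.
Step 3: Verify x_6² - 136·y_6² = 3451855321967808218401 - 3451855321967808218400 = 1 (should be 1). ✓

(x_1, y_1) = (35, 3); (x_6, y_6) = (58752492049, 5037984630).


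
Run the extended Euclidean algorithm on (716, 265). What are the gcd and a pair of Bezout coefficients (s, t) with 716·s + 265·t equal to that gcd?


Euclidean algorithm on (716, 265) — divide until remainder is 0:
  716 = 2 · 265 + 186
  265 = 1 · 186 + 79
  186 = 2 · 79 + 28
  79 = 2 · 28 + 23
  28 = 1 · 23 + 5
  23 = 4 · 5 + 3
  5 = 1 · 3 + 2
  3 = 1 · 2 + 1
  2 = 2 · 1 + 0
gcd(716, 265) = 1.
Track Bezout coefficients alongside the remainders: start with r₀ = 716 = a·1 + b·0 (s = 1, t = 0) and r₁ = 265 = a·0 + b·1 (s = 0, t = 1); each new remainder r_{k+1} = r_{k-1} − q_k·r_k inherits s_{k+1} = s_{k-1} − q_k·s_k, t_{k+1} = t_{k-1} − q_k·t_k, so r_k = a·s_k + b·t_k at every step:
  q = 2: r = 186, s = 1 − 2·0 = 1, t = 0 − 2·1 = -2  (check: 716·1 + 265·(-2) = 186)
  q = 1: r = 79, s = 0 − 1·1 = -1, t = 1 − 1·(-2) = 3  (check: 716·(-1) + 265·3 = 79)
  q = 2: r = 28, s = 1 − 2·(-1) = 3, t = -2 − 2·3 = -8  (check: 716·3 + 265·(-8) = 28)
  q = 2: r = 23, s = -1 − 2·3 = -7, t = 3 − 2·(-8) = 19  (check: 716·(-7) + 265·19 = 23)
  q = 1: r = 5, s = 3 − 1·(-7) = 10, t = -8 − 1·19 = -27  (check: 716·10 + 265·(-27) = 5)
  q = 4: r = 3, s = -7 − 4·10 = -47, t = 19 − 4·(-27) = 127  (check: 716·(-47) + 265·127 = 3)
  q = 1: r = 2, s = 10 − 1·(-47) = 57, t = -27 − 1·127 = -154  (check: 716·57 + 265·(-154) = 2)
  q = 1: r = 1, s = -47 − 1·57 = -104, t = 127 − 1·(-154) = 281  (check: 716·(-104) + 265·281 = 1)
The row with r = 1 (the gcd) gives the Bezout coefficients s = -104, t = 281.
Result: 716 · (-104) + 265 · (281) = 1.

gcd(716, 265) = 1; s = -104, t = 281 (check: 716·(-104) + 265·281 = 1).


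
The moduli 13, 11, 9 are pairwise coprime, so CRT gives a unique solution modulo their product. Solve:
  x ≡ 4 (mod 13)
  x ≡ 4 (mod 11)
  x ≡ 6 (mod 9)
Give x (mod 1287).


Moduli 13, 11, 9 are pairwise coprime; by CRT there is a unique solution modulo M = 13 · 11 · 9 = 1287.
Solve pairwise, accumulating the modulus:
  Start with x ≡ 4 (mod 13).
  Combine with x ≡ 4 (mod 11): since gcd(13, 11) = 1, we get a unique residue mod 143.
    Write x = 4 + 13·t and substitute into x ≡ 4 (mod 11): 13·t ≡ 4 − 4 = 0 (mod 11).
    Reduce coefficients mod 11: 2·t ≡ 0 (mod 11).
    The inverse of 2 mod 11 is 6 (since 2·6 = 12 = 1·11 + 1), so t ≡ 6·0 = 0 ≡ 0 (mod 11).
    Then x = 4 + 13·0 = 4, valid modulo lcm(13, 11) = 143: x ≡ 4 (mod 143).
  Combine with x ≡ 6 (mod 9): since gcd(143, 9) = 1, we get a unique residue mod 1287.
    Write x = 4 + 143·t and substitute into x ≡ 6 (mod 9): 143·t ≡ 6 − 4 = 2 (mod 9).
    Reduce coefficients mod 9: 8·t ≡ 2 (mod 9).
    The inverse of 8 mod 9 is 8 (since 8·8 = 64 = 7·9 + 1), so t ≡ 8·2 = 16 ≡ 7 (mod 9).
    Then x = 4 + 143·7 = 1005, valid modulo lcm(143, 9) = 1287: x ≡ 1005 (mod 1287).
Verify: 1005 mod 13 = 4 ✓, 1005 mod 11 = 4 ✓, 1005 mod 9 = 6 ✓.

x ≡ 1005 (mod 1287).


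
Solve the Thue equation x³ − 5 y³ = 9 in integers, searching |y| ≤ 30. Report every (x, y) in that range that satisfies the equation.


The equation is x³ - 5y³ = 9. For fixed y, x³ = 5·y³ + 9, so a solution requires the RHS to be a perfect cube.
Strategy: iterate y from -30 to 30, compute RHS = 5·y³ + 9, and check whether it is a (positive or negative) perfect cube.
Check small values of y:
  y = 0: RHS = 9 is not a perfect cube.
  y = 1: RHS = 14 is not a perfect cube.
  y = -1: RHS = 4 is not a perfect cube.
  y = 2: RHS = 49 is not a perfect cube.
  y = -2: RHS = -31 is not a perfect cube.
  y = 3: RHS = 144 is not a perfect cube.
  y = -3: RHS = -126 is not a perfect cube.
Continuing the search up to |y| = 30 finds no solutions either.
No (x, y) in the scanned range satisfies the equation.

No integer solutions with |y| ≤ 30.


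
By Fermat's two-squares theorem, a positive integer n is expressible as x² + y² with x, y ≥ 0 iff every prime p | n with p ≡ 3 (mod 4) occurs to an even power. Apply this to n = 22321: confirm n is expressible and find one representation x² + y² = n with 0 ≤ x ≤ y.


Step 1: Factor n = 22321 = 13 · 17 · 101.
Step 2: Check the mod-4 condition on each prime factor: 13 ≡ 1 (mod 4), exponent 1; 17 ≡ 1 (mod 4), exponent 1; 101 ≡ 1 (mod 4), exponent 1.
All primes ≡ 3 (mod 4) appear to even exponent (or don't appear), so by the two-squares theorem n IS expressible as a sum of two squares.
Step 3: Build a representation. Here n = 13 · 17 · 101 is a product of primes ≡ 1 (mod 4). Each prime p ≡ 1 (mod 4) is itself a sum of two squares; find a² by testing p − a² for a perfect square:
  13: 13 − 1² = 12, 13 − 2² = 9 = 3² ⇒ 13 = 2² + 3².
  17: 17 − 1² = 16 = 4² ⇒ 17 = 1² + 4².
  101: 101 − 1² = 100 = 10² ⇒ 101 = 1² + 10².
  Combine using the Brahmagupta–Fibonacci identity (a² + b²)(c² + d²) = (ac − bd)² + (ad + bc)² = (ac + bd)² + (ad − bc)²:
  13 · 17 = 221: from (2² + 3²)(1² + 4²), take (2·1 − 3·4, 2·4 + 3·1) = (2 − 12, 8 + 3) = (-10, 11); dropping signs (only squares matter) gives (10, 11); check 10² + 11² = 100 + 121 = 221 ✓.
  221 · 101 = 22321: from (10² + 11²)(1² + 10²), take (10·1 − 11·10, 10·10 + 11·1) = (10 − 110, 100 + 11) = (-100, 111); dropping signs (only squares matter) gives (100, 111); check 100² + 111² = 10000 + 12321 = 22321 ✓.
Step 4: Order so x ≤ y and verify: 100² + 111² = 10000 + 12321 = 22321 = n. ✓

n = 22321 = 100² + 111² (one valid representation with x ≤ y).


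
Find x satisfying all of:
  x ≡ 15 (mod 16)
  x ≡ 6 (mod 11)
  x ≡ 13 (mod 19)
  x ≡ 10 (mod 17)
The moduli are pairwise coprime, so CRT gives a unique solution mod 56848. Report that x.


Product of moduli M = 16 · 11 · 19 · 17 = 56848.
Merge one congruence at a time:
  Start: x ≡ 15 (mod 16).
  Combine with x ≡ 6 (mod 11); new modulus lcm = 176.
    Write x = 15 + 16·t and substitute into x ≡ 6 (mod 11): 16·t ≡ 6 − 15 = -9 (mod 11).
    Reduce coefficients mod 11: 5·t ≡ 2 (mod 11).
    The inverse of 5 mod 11 is 9 (since 5·9 = 45 = 4·11 + 1), so t ≡ 9·2 = 18 ≡ 7 (mod 11).
    Then x = 15 + 16·7 = 127, valid modulo lcm(16, 11) = 176: x ≡ 127 (mod 176).
  Combine with x ≡ 13 (mod 19); new modulus lcm = 3344.
    Write x = 127 + 176·t and substitute into x ≡ 13 (mod 19): 176·t ≡ 13 − 127 = -114 (mod 19).
    Reduce coefficients mod 19: 5·t ≡ 0 (mod 19).
    The inverse of 5 mod 19 is 4 (since 5·4 = 20 = 1·19 + 1), so t ≡ 4·0 = 0 ≡ 0 (mod 19).
    Then x = 127 + 176·0 = 127, valid modulo lcm(176, 19) = 3344: x ≡ 127 (mod 3344).
  Combine with x ≡ 10 (mod 17); new modulus lcm = 56848.
    Write x = 127 + 3344·t and substitute into x ≡ 10 (mod 17): 3344·t ≡ 10 − 127 = -117 (mod 17).
    Reduce coefficients mod 17: 12·t ≡ 2 (mod 17).
    The inverse of 12 mod 17 is 10 (since 12·10 = 120 = 7·17 + 1), so t ≡ 10·2 = 20 ≡ 3 (mod 17).
    Then x = 127 + 3344·3 = 10159, valid modulo lcm(3344, 17) = 56848: x ≡ 10159 (mod 56848).
Verify against each original: 10159 mod 16 = 15, 10159 mod 11 = 6, 10159 mod 19 = 13, 10159 mod 17 = 10.

x ≡ 10159 (mod 56848).


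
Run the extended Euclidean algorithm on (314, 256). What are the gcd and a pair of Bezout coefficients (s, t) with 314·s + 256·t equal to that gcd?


Euclidean algorithm on (314, 256) — divide until remainder is 0:
  314 = 1 · 256 + 58
  256 = 4 · 58 + 24
  58 = 2 · 24 + 10
  24 = 2 · 10 + 4
  10 = 2 · 4 + 2
  4 = 2 · 2 + 0
gcd(314, 256) = 2.
Track Bezout coefficients alongside the remainders: start with r₀ = 314 = a·1 + b·0 (s = 1, t = 0) and r₁ = 256 = a·0 + b·1 (s = 0, t = 1); each new remainder r_{k+1} = r_{k-1} − q_k·r_k inherits s_{k+1} = s_{k-1} − q_k·s_k, t_{k+1} = t_{k-1} − q_k·t_k, so r_k = a·s_k + b·t_k at every step:
  q = 1: r = 58, s = 1 − 1·0 = 1, t = 0 − 1·1 = -1  (check: 314·1 + 256·(-1) = 58)
  q = 4: r = 24, s = 0 − 4·1 = -4, t = 1 − 4·(-1) = 5  (check: 314·(-4) + 256·5 = 24)
  q = 2: r = 10, s = 1 − 2·(-4) = 9, t = -1 − 2·5 = -11  (check: 314·9 + 256·(-11) = 10)
  q = 2: r = 4, s = -4 − 2·9 = -22, t = 5 − 2·(-11) = 27  (check: 314·(-22) + 256·27 = 4)
  q = 2: r = 2, s = 9 − 2·(-22) = 53, t = -11 − 2·27 = -65  (check: 314·53 + 256·(-65) = 2)
The row with r = 2 (the gcd) gives the Bezout coefficients s = 53, t = -65.
Result: 314 · (53) + 256 · (-65) = 2.

gcd(314, 256) = 2; s = 53, t = -65 (check: 314·53 + 256·(-65) = 2).


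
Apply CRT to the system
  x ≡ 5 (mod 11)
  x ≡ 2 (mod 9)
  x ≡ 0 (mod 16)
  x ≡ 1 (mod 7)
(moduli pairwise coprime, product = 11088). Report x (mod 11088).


Product of moduli M = 11 · 9 · 16 · 7 = 11088.
Merge one congruence at a time:
  Start: x ≡ 5 (mod 11).
  Combine with x ≡ 2 (mod 9); new modulus lcm = 99.
    Write x = 5 + 11·t and substitute into x ≡ 2 (mod 9): 11·t ≡ 2 − 5 = -3 (mod 9).
    Reduce coefficients mod 9: 2·t ≡ 6 (mod 9).
    The inverse of 2 mod 9 is 5 (since 2·5 = 10 = 1·9 + 1), so t ≡ 5·6 = 30 ≡ 3 (mod 9).
    Then x = 5 + 11·3 = 38, valid modulo lcm(11, 9) = 99: x ≡ 38 (mod 99).
  Combine with x ≡ 0 (mod 16); new modulus lcm = 1584.
    Write x = 38 + 99·t and substitute into x ≡ 0 (mod 16): 99·t ≡ 0 − 38 = -38 (mod 16).
    Reduce coefficients mod 16: 3·t ≡ 10 (mod 16).
    The inverse of 3 mod 16 is 11 (since 3·11 = 33 = 2·16 + 1), so t ≡ 11·10 = 110 ≡ 14 (mod 16).
    Then x = 38 + 99·14 = 1424, valid modulo lcm(99, 16) = 1584: x ≡ 1424 (mod 1584).
  Combine with x ≡ 1 (mod 7); new modulus lcm = 11088.
    Write x = 1424 + 1584·t and substitute into x ≡ 1 (mod 7): 1584·t ≡ 1 − 1424 = -1423 (mod 7).
    Reduce coefficients mod 7: 2·t ≡ 5 (mod 7).
    The inverse of 2 mod 7 is 4 (since 2·4 = 8 = 1·7 + 1), so t ≡ 4·5 = 20 ≡ 6 (mod 7).
    Then x = 1424 + 1584·6 = 10928, valid modulo lcm(1584, 7) = 11088: x ≡ 10928 (mod 11088).
Verify against each original: 10928 mod 11 = 5, 10928 mod 9 = 2, 10928 mod 16 = 0, 10928 mod 7 = 1.

x ≡ 10928 (mod 11088).


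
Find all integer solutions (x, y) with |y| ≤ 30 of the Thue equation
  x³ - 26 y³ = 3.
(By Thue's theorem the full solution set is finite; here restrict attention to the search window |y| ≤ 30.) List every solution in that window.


The equation is x³ - 26y³ = 3. For fixed y, x³ = 26·y³ + 3, so a solution requires the RHS to be a perfect cube.
Strategy: iterate y from -30 to 30, compute RHS = 26·y³ + 3, and check whether it is a (positive or negative) perfect cube.
Check small values of y:
  y = 0: RHS = 3 is not a perfect cube.
  y = 1: RHS = 29 is not a perfect cube.
  y = -1: RHS = -23 is not a perfect cube.
  y = 2: RHS = 211 is not a perfect cube.
  y = -2: RHS = -205 is not a perfect cube.
  y = 3: RHS = 705 is not a perfect cube.
  y = -3: RHS = -699 is not a perfect cube.
Continuing the search up to |y| = 30 finds no solutions either.
No (x, y) in the scanned range satisfies the equation.

No integer solutions with |y| ≤ 30.


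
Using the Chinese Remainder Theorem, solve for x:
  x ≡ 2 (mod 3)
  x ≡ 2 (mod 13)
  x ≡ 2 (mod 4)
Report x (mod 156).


Moduli 3, 13, 4 are pairwise coprime; by CRT there is a unique solution modulo M = 3 · 13 · 4 = 156.
Solve pairwise, accumulating the modulus:
  Start with x ≡ 2 (mod 3).
  Combine with x ≡ 2 (mod 13): since gcd(3, 13) = 1, we get a unique residue mod 39.
    Write x = 2 + 3·t and substitute into x ≡ 2 (mod 13): 3·t ≡ 2 − 2 = 0 (mod 13).
    The inverse of 3 mod 13 is 9 (since 3·9 = 27 = 2·13 + 1), so t ≡ 9·0 = 0 ≡ 0 (mod 13).
    Then x = 2 + 3·0 = 2, valid modulo lcm(3, 13) = 39: x ≡ 2 (mod 39).
  Combine with x ≡ 2 (mod 4): since gcd(39, 4) = 1, we get a unique residue mod 156.
    Write x = 2 + 39·t and substitute into x ≡ 2 (mod 4): 39·t ≡ 2 − 2 = 0 (mod 4).
    Reduce coefficients mod 4: 3·t ≡ 0 (mod 4).
    The inverse of 3 mod 4 is 3 (since 3·3 = 9 = 2·4 + 1), so t ≡ 3·0 = 0 ≡ 0 (mod 4).
    Then x = 2 + 39·0 = 2, valid modulo lcm(39, 4) = 156: x ≡ 2 (mod 156).
Verify: 2 mod 3 = 2 ✓, 2 mod 13 = 2 ✓, 2 mod 4 = 2 ✓.

x ≡ 2 (mod 156).


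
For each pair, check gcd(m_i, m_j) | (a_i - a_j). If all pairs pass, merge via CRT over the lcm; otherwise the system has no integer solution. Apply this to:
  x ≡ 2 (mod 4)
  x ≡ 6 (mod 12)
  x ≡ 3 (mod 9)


Moduli 4, 12, 9 are not pairwise coprime, so CRT works modulo lcm(m_i) when all pairwise compatibility conditions hold.
Pairwise compatibility: gcd(m_i, m_j) must divide a_i - a_j for every pair.
Merge one congruence at a time:
  Start: x ≡ 2 (mod 4).
  Combine with x ≡ 6 (mod 12): gcd(4, 12) = 4; 6 - 2 = 4, which IS divisible by 4, so compatible.
    Write x = 2 + 4·t and substitute into x ≡ 6 (mod 12): 4·t ≡ 6 − 2 = 4 (mod 12).
    Divide the congruence (and modulus) by g = 4: 1·t ≡ 1 (mod 3).
    So t ≡ 1 (mod 3).
    Then x = 2 + 4·1 = 6, valid modulo lcm(4, 12) = 12: x ≡ 6 (mod 12).
  Combine with x ≡ 3 (mod 9): gcd(12, 9) = 3; 3 - 6 = -3, which IS divisible by 3, so compatible.
    Write x = 6 + 12·t and substitute into x ≡ 3 (mod 9): 12·t ≡ 3 − 6 = -3 (mod 9).
    Divide the congruence (and modulus) by g = 3: 4·t ≡ -1 (mod 3).
    Reduce coefficients mod 3: 1·t ≡ 2 (mod 3).
    So t ≡ 2 (mod 3).
    Then x = 6 + 12·2 = 30, valid modulo lcm(12, 9) = 36: x ≡ 30 (mod 36).
Verify: 30 mod 4 = 2, 30 mod 12 = 6, 30 mod 9 = 3.

x ≡ 30 (mod 36).
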